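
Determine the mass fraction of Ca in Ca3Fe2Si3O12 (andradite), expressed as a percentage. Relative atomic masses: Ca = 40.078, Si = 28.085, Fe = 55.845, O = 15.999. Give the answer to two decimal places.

Molar mass of Ca3Fe2Si3O12: 3·40.078 + 2·55.845 + 3·28.085 + 12·15.999 = 508.167 g/mol.
Mass of Ca per formula unit: 3 × 40.078 = 120.234 g.
Weight fraction Ca = 120.234 / 508.167 = 0.2366.

23.66 weight percent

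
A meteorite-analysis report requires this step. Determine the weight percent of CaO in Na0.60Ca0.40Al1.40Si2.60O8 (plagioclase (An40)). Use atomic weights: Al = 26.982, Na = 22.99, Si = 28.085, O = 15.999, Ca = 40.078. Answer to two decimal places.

8.35 wt%

Molar mass of Na0.60Ca0.40Al1.40Si2.60O8 = 0.60·22.99 + 0.40·40.078 + 1.40·26.982 + 2.60·28.085 + 8·15.999 = 268.613 g/mol.
Each formula unit contains 0.40 Ca, equivalent to 0.40/1 = 0.4000 mol CaO.
M(CaO) = 1×40.078 + 1×15.999 = 56.077 g/mol.
Mass of CaO per formula unit = 0.4000 × 56.077 = 22.431 g.
CaO wt% = 22.431 / 268.613 × 100 = 8.35%.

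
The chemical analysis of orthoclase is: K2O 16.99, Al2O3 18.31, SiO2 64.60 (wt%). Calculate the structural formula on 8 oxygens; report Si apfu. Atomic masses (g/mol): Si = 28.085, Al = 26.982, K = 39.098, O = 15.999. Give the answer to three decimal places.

2.998 Si apfu

K2O: 16.99/94.195 = 0.18037 mol → 0.36074 mol K, 0.18037 mol O.
Al2O3: 18.31/101.961 = 0.17958 mol → 0.35916 mol Al, 0.53874 mol O.
SiO2: 64.60/60.083 = 1.07518 mol → 1.07518 mol Si, 2.15036 mol O.
Total oxygen = 2.86947 mol. Normalization factor = 8/2.86947 = 2.78797.
Si per 8 O = 1.07518 × 2.78797 = 2.998.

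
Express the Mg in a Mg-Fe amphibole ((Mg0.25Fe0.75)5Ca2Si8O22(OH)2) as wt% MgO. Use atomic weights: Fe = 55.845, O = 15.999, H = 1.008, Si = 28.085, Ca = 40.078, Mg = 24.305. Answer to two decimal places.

5.41 wt%

M((Mg0.25Fe0.75)5Ca2Si8O22(OH)2) = 930.628 g/mol; M(MgO) = 40.304 g/mol.
Moles MgO per formula unit = 1.25 Mg ÷ 1 = 1.2500.
MgO fraction = (1.2500 × 40.304) / 930.628 = 50.380/930.628 = 0.0541.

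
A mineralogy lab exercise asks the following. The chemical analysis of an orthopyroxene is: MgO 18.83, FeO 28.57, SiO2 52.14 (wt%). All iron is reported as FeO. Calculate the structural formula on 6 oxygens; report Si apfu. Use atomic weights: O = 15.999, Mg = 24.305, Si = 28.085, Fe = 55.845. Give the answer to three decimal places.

MgO: 18.83/40.304 = 0.46720 mol → 0.46720 mol Mg, 0.46720 mol O.
FeO: 28.57/71.844 = 0.39767 mol → 0.39767 mol Fe, 0.39767 mol O.
SiO2: 52.14/60.083 = 0.86780 mol → 0.86780 mol Si, 1.73560 mol O.
Total oxygen = 2.60047 mol. Normalization factor = 6/2.60047 = 2.30728.
Si per 6 O = 0.86780 × 2.30728 = 2.002.

2.002 Si apfu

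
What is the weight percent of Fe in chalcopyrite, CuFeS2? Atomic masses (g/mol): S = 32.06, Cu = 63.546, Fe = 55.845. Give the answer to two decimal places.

30.43 weight percent

M(CuFeS2) = 183.511 g/mol.
Fe contributes 1 × 55.845 = 55.845 g per mole.
55.845/183.511 = 0.3043 → 30.43%.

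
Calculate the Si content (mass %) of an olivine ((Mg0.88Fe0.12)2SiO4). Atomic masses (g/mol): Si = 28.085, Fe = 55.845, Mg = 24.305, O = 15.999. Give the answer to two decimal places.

18.94 mass %

Molar mass of (Mg0.88Fe0.12)2SiO4: 1.76*24.305 + 0.24*55.845 + 1*28.085 + 4*15.999 = 148.261 g/mol.
Mass of Si per formula unit: 1 × 28.085 = 28.085 g.
Weight fraction Si = 28.085 / 148.261 = 0.1894.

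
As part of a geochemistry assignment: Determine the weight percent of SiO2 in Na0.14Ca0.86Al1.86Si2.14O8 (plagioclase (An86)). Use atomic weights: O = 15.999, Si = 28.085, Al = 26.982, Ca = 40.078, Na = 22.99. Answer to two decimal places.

M(Na0.14Ca0.86Al1.86Si2.14O8) = 275.966 g/mol; M(SiO2) = 60.083 g/mol.
Moles SiO2 per formula unit = 2.14 Si ÷ 1 = 2.1400.
SiO2 fraction = (2.1400 × 60.083) / 275.966 = 128.578/275.966 = 0.4659.

46.59 wt%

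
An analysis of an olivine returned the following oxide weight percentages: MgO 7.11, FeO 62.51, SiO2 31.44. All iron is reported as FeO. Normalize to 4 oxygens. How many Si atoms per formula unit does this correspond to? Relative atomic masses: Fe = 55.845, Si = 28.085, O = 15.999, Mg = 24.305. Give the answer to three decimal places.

1.000 Si apfu

MgO: 7.11/40.304 = 0.17641 mol → 0.17641 mol Mg, 0.17641 mol O.
FeO: 62.51/71.844 = 0.87008 mol → 0.87008 mol Fe, 0.87008 mol O.
SiO2: 31.44/60.083 = 0.52328 mol → 0.52328 mol Si, 1.04656 mol O.
Total oxygen = 2.09305 mol. Normalization factor = 4/2.09305 = 1.91109.
Si per 4 O = 0.52328 × 1.91109 = 1.000.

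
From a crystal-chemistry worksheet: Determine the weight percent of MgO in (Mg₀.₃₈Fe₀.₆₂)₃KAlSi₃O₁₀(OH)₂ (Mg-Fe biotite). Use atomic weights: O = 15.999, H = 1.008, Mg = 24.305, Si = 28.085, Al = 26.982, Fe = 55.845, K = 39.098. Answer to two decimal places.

M((Mg₀.₃₈Fe₀.₆₂)₃KAlSi₃O₁₀(OH)₂) = 475.918 g/mol; M(MgO) = 40.304 g/mol.
Moles MgO per formula unit = 1.14 Mg ÷ 1 = 1.1400.
MgO fraction = (1.1400 × 40.304) / 475.918 = 45.947/475.918 = 0.0965.

9.65 wt%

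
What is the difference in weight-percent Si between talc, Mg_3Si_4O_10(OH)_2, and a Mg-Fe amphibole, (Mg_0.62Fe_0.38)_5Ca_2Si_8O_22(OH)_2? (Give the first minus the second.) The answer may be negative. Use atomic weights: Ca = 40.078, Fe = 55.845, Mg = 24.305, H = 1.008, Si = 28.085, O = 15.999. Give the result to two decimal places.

Si in Mg_3Si_4O_10(OH)_2: molar mass 379.259 g/mol; 4×28.085 = 112.340 g → 29.62 wt%.
Si in (Mg_0.62Fe_0.38)_5Ca_2Si_8O_22(OH)_2: molar mass 872.279 g/mol; 8×28.085 = 224.680 g → 25.76 wt%.
Difference = 29.62 − 25.76 = 3.86 percentage points.

3.86 percentage points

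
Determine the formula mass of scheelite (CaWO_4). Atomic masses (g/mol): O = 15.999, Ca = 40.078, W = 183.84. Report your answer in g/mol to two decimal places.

M = 1·40.078 + 1·183.84 + 4·15.999

287.91 g/mol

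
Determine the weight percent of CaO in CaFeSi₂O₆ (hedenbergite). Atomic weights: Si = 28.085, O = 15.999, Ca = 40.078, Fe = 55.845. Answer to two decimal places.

22.60 wt%

M(CaFeSi₂O₆) = 248.087 g/mol; M(CaO) = 56.077 g/mol.
Moles CaO per formula unit = 1 Ca ÷ 1 = 1.0000.
CaO fraction = (1.0000 × 56.077) / 248.087 = 56.077/248.087 = 0.2260.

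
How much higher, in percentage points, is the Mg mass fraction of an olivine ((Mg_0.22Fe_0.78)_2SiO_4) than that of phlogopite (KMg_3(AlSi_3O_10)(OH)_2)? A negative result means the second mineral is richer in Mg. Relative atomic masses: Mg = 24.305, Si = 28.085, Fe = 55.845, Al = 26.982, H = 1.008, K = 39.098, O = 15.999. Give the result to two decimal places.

-11.84 percentage points

First mineral: 10.694 g Mg in 189.893 g formula = 5.63 wt% Mg.
Second mineral: 72.915 g Mg in 417.254 g formula = 17.47 wt% Mg.
5.63% − 17.47% gives a difference of -11.84 percentage points.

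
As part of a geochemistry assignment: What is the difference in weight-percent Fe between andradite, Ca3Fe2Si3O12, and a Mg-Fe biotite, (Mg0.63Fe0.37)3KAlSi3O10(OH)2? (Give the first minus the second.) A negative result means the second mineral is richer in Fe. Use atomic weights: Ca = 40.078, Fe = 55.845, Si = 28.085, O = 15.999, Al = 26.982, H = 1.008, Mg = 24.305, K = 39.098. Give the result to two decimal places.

M(Ca3Fe2Si3O12) = 508.167 g/mol, so wt% Fe = 111.690/508.167 × 100 = 21.98%.
M((Mg0.63Fe0.37)3KAlSi3O10(OH)2) = 452.263 g/mol, so wt% Fe = 61.988/452.263 × 100 = 13.71%.
21.98 − 13.71 = 8.27 pp.

8.27 percentage points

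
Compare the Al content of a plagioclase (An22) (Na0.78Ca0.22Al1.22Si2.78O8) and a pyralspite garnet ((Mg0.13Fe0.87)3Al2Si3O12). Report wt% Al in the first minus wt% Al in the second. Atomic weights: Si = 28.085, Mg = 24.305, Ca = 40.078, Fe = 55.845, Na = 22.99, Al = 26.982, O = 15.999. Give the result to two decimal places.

1.27 percentage points

Al in Na0.78Ca0.22Al1.22Si2.78O8: molar mass 265.736 g/mol; 1.22×26.982 = 32.918 g → 12.39 wt%.
Al in (Mg0.13Fe0.87)3Al2Si3O12: molar mass 485.441 g/mol; 2×26.982 = 53.964 g → 11.12 wt%.
Difference = 12.39 − 11.12 = 1.27 percentage points.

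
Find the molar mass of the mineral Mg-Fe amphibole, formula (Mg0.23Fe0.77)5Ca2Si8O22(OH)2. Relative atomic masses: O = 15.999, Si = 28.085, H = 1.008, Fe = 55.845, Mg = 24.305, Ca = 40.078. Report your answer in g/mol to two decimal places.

933.78 g/mol

The formula mass is the sum 1.15·24.305 + 3.85·55.845 + 2·40.078 + 8·28.085 + 24·15.999 + 2·1.008.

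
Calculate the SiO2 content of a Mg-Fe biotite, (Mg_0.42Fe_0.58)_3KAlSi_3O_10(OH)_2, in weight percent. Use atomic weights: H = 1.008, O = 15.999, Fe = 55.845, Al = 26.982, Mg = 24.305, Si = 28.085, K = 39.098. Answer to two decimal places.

Formula mass = 472.134 g/mol.
3 Si → 3.0000 mol SiO2 per formula unit; M(SiO2) = 60.083, so SiO2 mass = 180.249 g.
180.249/472.134 × 100 = 38.18 wt%.

38.18 wt%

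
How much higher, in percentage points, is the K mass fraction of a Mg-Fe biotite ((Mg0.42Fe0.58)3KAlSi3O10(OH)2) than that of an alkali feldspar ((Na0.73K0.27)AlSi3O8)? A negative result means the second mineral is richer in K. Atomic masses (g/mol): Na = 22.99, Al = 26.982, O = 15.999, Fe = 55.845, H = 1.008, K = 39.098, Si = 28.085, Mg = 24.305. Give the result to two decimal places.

K in (Mg0.42Fe0.58)3KAlSi3O10(OH)2: molar mass 472.134 g/mol; 1×39.098 = 39.098 g → 8.28 wt%.
K in (Na0.73K0.27)AlSi3O8: molar mass 266.568 g/mol; 0.27×39.098 = 10.556 g → 3.96 wt%.
Difference = 8.28 − 3.96 = 4.32 percentage points.

4.32 percentage points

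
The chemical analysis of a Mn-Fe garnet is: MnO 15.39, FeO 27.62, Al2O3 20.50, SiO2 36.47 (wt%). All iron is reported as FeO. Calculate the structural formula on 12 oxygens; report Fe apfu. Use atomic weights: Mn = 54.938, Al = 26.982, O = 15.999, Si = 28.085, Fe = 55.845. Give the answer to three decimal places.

15.39 wt% MnO ÷ 70.937 g/mol = 0.21695 mol, giving 0.21695 Mn and 0.21695 O.
27.62 wt% FeO ÷ 71.844 g/mol = 0.38444 mol, giving 0.38444 Fe and 0.38444 O.
20.50 wt% Al2O3 ÷ 101.961 g/mol = 0.20106 mol, giving 0.40212 Al and 0.60318 O.
36.47 wt% SiO2 ÷ 60.083 g/mol = 0.60699 mol, giving 0.60699 Si and 1.21398 O.
Oxygen sums to 2.41855; scaling by 12/2.41855 = 4.96165 puts the formula on 12 O.
Fe: 0.38444 × 4.96165 = 1.907 atoms per formula unit.

1.907 Fe apfu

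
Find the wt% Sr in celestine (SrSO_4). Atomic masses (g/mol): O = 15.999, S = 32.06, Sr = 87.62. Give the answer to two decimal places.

M(SrSO_4) = 183.676 g/mol.
Sr contributes 1 × 87.62 = 87.620 g per mole.
87.620/183.676 = 0.4770 → 47.70%.

47.70 mass %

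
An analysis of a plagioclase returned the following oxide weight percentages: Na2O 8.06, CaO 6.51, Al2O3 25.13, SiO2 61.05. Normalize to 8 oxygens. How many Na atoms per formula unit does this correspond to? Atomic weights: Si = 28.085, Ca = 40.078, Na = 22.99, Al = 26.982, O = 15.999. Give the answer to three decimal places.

Na2O: 8.06/61.979 = 0.13004 mol → 0.26008 mol Na, 0.13004 mol O.
CaO: 6.51/56.077 = 0.11609 mol → 0.11609 mol Ca, 0.11609 mol O.
Al2O3: 25.13/101.961 = 0.24647 mol → 0.49294 mol Al, 0.73941 mol O.
SiO2: 61.05/60.083 = 1.01609 mol → 1.01609 mol Si, 2.03218 mol O.
Total oxygen = 3.01772 mol. Normalization factor = 8/3.01772 = 2.65101.
Na per 8 O = 0.26008 × 2.65101 = 0.689.

0.689 Na apfu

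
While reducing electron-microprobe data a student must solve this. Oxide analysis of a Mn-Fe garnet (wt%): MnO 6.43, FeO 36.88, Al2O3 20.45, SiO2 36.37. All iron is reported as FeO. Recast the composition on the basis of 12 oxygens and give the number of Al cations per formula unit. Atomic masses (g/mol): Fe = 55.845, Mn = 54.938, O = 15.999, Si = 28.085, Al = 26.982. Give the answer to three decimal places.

MnO (M=70.937): mol = 0.09064; Mn = 0.09064, O = 0.09064.
FeO (M=71.844): mol = 0.51333; Fe = 0.51333, O = 0.51333.
Al2O3 (M=101.961): mol = 0.20057; Al = 0.40114, O = 0.60171.
SiO2 (M=60.083): mol = 0.60533; Si = 0.60533, O = 1.21066.
ΣO = 2.41634; factor = 12/ΣO = 4.96619.
Al apfu = 0.40114 × 4.96619 = 1.992.

1.992 Al apfu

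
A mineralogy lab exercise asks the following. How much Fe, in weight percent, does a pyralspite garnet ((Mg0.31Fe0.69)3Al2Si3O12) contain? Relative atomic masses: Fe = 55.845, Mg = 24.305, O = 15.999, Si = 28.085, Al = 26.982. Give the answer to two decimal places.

M((Mg0.31Fe0.69)3Al2Si3O12) = 468.410 g/mol.
Fe contributes 2.07 × 55.845 = 115.599 g per mole.
115.599/468.410 = 0.2468 → 24.68%.

24.68 weight percent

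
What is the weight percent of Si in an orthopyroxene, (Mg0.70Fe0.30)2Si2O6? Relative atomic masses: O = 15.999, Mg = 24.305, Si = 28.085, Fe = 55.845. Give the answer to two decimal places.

25.57 wt%

Molar mass of (Mg0.70Fe0.30)2Si2O6: 1.40*24.305 + 0.60*55.845 + 2*28.085 + 6*15.999 = 219.698 g/mol.
Mass of Si per formula unit: 2 × 28.085 = 56.170 g.
Weight fraction Si = 56.170 / 219.698 = 0.2557.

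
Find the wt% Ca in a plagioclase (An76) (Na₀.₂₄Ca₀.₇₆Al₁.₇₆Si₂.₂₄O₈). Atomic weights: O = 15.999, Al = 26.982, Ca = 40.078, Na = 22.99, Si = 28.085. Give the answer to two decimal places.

11.10 wt%

M(Na₀.₂₄Ca₀.₇₆Al₁.₇₆Si₂.₂₄O₈) = 274.368 g/mol.
Ca contributes 0.76 × 40.078 = 30.459 g per mole.
30.459/274.368 = 0.1110 → 11.10%.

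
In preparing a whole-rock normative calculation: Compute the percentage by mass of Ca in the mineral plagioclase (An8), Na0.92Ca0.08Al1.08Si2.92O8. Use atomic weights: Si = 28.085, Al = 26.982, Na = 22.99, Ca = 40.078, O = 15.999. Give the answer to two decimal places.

1.22 mass %

Formula mass = 0.92*22.99 + 0.08*40.078 + 1.08*26.982 + 2.92*28.085 + 8*15.999 = 263.498 g/mol, of which 3.206 g is Ca.
So Ca makes up 3.206/263.498 = 0.0122 of the mass, i.e. 1.22%.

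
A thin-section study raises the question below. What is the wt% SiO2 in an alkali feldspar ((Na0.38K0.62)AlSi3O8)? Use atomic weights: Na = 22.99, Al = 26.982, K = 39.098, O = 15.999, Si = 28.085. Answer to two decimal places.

M((Na0.38K0.62)AlSi3O8) = 272.206 g/mol; M(SiO2) = 60.083 g/mol.
Moles SiO2 per formula unit = 3 Si ÷ 1 = 3.0000.
SiO2 fraction = (3.0000 × 60.083) / 272.206 = 180.249/272.206 = 0.6622.

66.22 wt%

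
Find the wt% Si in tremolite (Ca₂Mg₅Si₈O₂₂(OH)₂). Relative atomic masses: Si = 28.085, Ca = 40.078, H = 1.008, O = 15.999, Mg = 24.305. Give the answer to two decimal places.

27.66 mass %

M(Ca₂Mg₅Si₈O₂₂(OH)₂) = 812.353 g/mol.
Si contributes 8 × 28.085 = 224.680 g per mole.
224.680/812.353 = 0.2766 → 27.66%.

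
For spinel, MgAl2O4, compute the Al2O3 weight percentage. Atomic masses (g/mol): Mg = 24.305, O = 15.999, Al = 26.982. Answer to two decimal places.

71.67 wt%

M(MgAl2O4) = 142.265 g/mol; M(Al2O3) = 101.961 g/mol.
Moles Al2O3 per formula unit = 2 Al ÷ 2 = 1.0000.
Al2O3 fraction = (1.0000 × 101.961) / 142.265 = 101.961/142.265 = 0.7167.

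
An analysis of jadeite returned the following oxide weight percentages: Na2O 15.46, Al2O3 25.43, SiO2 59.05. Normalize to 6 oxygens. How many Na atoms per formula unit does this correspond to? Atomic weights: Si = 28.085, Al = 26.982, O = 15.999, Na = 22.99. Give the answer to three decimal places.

Na2O: 15.46/61.979 = 0.24944 mol → 0.49888 mol Na, 0.24944 mol O.
Al2O3: 25.43/101.961 = 0.24941 mol → 0.49882 mol Al, 0.74823 mol O.
SiO2: 59.05/60.083 = 0.98281 mol → 0.98281 mol Si, 1.96562 mol O.
Total oxygen = 2.96329 mol. Normalization factor = 6/2.96329 = 2.02478.
Na per 6 O = 0.49888 × 2.02478 = 1.010.

1.010 Na apfu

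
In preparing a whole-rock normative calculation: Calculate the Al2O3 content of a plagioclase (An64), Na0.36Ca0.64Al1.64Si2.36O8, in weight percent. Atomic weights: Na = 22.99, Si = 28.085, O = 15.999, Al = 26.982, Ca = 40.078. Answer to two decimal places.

30.69 wt%

M(Na0.36Ca0.64Al1.64Si2.36O8) = 272.449 g/mol; M(Al2O3) = 101.961 g/mol.
Moles Al2O3 per formula unit = 1.64 Al ÷ 2 = 0.8200.
Al2O3 fraction = (0.8200 × 101.961) / 272.449 = 83.608/272.449 = 0.3069.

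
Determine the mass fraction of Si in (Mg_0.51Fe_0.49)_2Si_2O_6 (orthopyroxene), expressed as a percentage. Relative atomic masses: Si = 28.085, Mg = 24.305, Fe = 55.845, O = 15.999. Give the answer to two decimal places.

M((Mg_0.51Fe_0.49)_2Si_2O_6) = 231.683 g/mol.
Si contributes 2 × 28.085 = 56.170 g per mole.
56.170/231.683 = 0.2424 → 24.24%.

24.24 wt%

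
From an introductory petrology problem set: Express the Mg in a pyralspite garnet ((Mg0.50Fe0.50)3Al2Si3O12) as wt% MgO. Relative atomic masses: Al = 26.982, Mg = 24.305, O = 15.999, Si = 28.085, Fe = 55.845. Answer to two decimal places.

Formula mass = 450.432 g/mol.
1.50 Mg → 1.5000 mol MgO per formula unit; M(MgO) = 40.304, so MgO mass = 60.456 g.
60.456/450.432 × 100 = 13.42 wt%.

13.42 wt%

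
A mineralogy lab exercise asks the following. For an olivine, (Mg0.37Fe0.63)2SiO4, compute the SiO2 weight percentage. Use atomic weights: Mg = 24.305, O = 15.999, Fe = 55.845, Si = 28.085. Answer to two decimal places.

M((Mg0.37Fe0.63)2SiO4) = 180.431 g/mol; M(SiO2) = 60.083 g/mol.
Moles SiO2 per formula unit = 1 Si ÷ 1 = 1.0000.
SiO2 fraction = (1.0000 × 60.083) / 180.431 = 60.083/180.431 = 0.3330.

33.30 wt%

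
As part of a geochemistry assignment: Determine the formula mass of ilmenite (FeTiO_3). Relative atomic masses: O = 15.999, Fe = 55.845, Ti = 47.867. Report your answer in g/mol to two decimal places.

M = 1·55.845 + 1·47.867 + 3·15.999

151.71 g/mol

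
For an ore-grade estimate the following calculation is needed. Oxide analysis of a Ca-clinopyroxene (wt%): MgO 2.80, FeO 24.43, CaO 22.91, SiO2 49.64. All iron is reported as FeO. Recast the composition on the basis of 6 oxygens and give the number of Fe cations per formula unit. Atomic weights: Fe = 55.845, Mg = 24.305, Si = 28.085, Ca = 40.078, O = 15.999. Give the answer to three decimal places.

0.826 Fe apfu

2.80 wt% MgO ÷ 40.304 g/mol = 0.06947 mol, giving 0.06947 Mg and 0.06947 O.
24.43 wt% FeO ÷ 71.844 g/mol = 0.34004 mol, giving 0.34004 Fe and 0.34004 O.
22.91 wt% CaO ÷ 56.077 g/mol = 0.40855 mol, giving 0.40855 Ca and 0.40855 O.
49.64 wt% SiO2 ÷ 60.083 g/mol = 0.82619 mol, giving 0.82619 Si and 1.65238 O.
Oxygen sums to 2.47044; scaling by 6/2.47044 = 2.42872 puts the formula on 6 O.
Fe: 0.34004 × 2.42872 = 0.826 atoms per formula unit.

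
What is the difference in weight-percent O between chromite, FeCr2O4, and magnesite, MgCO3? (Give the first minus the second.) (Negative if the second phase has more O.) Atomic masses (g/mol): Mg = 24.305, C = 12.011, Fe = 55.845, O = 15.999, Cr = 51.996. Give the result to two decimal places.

M(FeCr2O4) = 223.833 g/mol, so wt% O = 63.996/223.833 × 100 = 28.59%.
M(MgCO3) = 84.313 g/mol, so wt% O = 47.997/84.313 × 100 = 56.93%.
28.59 − 56.93 = -28.34 pp.

-28.34 percentage points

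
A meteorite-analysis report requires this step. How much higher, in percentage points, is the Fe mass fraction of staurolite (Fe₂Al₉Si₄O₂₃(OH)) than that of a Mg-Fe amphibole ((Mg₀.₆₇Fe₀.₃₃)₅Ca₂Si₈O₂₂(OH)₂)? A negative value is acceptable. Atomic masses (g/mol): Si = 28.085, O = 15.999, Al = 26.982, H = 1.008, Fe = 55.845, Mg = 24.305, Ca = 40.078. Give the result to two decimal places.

2.45 percentage points

Fe in Fe₂Al₉Si₄O₂₃(OH): molar mass 851.852 g/mol; 2×55.845 = 111.690 g → 13.11 wt%.
Fe in (Mg₀.₆₇Fe₀.₃₃)₅Ca₂Si₈O₂₂(OH)₂: molar mass 864.394 g/mol; 1.65×55.845 = 92.144 g → 10.66 wt%.
Difference = 13.11 − 10.66 = 2.45 percentage points.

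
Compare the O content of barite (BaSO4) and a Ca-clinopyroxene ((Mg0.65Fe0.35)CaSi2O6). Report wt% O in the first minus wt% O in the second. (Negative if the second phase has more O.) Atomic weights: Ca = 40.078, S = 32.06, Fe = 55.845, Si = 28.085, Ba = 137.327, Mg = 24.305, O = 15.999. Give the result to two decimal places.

M(BaSO4) = 233.383 g/mol, so wt% O = 63.996/233.383 × 100 = 27.42%.
M((Mg0.65Fe0.35)CaSi2O6) = 227.586 g/mol, so wt% O = 95.994/227.586 × 100 = 42.18%.
27.42 − 42.18 = -14.76 pp.

-14.76 percentage points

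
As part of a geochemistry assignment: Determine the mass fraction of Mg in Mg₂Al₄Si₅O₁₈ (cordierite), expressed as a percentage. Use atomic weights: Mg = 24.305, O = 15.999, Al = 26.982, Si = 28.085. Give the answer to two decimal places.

Molar mass of Mg₂Al₄Si₅O₁₈: 2×24.305 + 4×26.982 + 5×28.085 + 18×15.999 = 584.945 g/mol.
Mass of Mg per formula unit: 2 × 24.305 = 48.610 g.
Weight fraction Mg = 48.610 / 584.945 = 0.0831.

8.31 mass %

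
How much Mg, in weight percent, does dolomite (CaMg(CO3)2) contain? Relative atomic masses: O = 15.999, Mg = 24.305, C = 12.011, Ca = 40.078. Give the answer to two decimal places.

13.18 weight percent

Molar mass of CaMg(CO3)2: 1×40.078 + 1×24.305 + 2×12.011 + 6×15.999 = 184.399 g/mol.
Mass of Mg per formula unit: 1 × 24.305 = 24.305 g.
Weight fraction Mg = 24.305 / 184.399 = 0.1318.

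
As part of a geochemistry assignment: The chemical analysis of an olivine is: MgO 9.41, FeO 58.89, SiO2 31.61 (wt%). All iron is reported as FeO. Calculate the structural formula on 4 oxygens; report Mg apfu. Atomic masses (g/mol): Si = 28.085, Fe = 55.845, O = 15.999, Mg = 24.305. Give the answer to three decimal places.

0.444 Mg apfu

9.41 wt% MgO ÷ 40.304 g/mol = 0.23348 mol, giving 0.23348 Mg and 0.23348 O.
58.89 wt% FeO ÷ 71.844 g/mol = 0.81969 mol, giving 0.81969 Fe and 0.81969 O.
31.61 wt% SiO2 ÷ 60.083 g/mol = 0.52611 mol, giving 0.52611 Si and 1.05222 O.
Oxygen sums to 2.10539; scaling by 4/2.10539 = 1.89989 puts the formula on 4 O.
Mg: 0.23348 × 1.89989 = 0.444 atoms per formula unit.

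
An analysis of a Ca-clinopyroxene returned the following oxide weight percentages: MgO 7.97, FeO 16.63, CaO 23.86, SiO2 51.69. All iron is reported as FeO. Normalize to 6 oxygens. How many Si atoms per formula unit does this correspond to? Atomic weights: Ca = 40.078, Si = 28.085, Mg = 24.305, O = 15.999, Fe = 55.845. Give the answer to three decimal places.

2.004 Si apfu

7.97 wt% MgO ÷ 40.304 g/mol = 0.19775 mol, giving 0.19775 Mg and 0.19775 O.
16.63 wt% FeO ÷ 71.844 g/mol = 0.23147 mol, giving 0.23147 Fe and 0.23147 O.
23.86 wt% CaO ÷ 56.077 g/mol = 0.42549 mol, giving 0.42549 Ca and 0.42549 O.
51.69 wt% SiO2 ÷ 60.083 g/mol = 0.86031 mol, giving 0.86031 Si and 1.72062 O.
Oxygen sums to 2.57533; scaling by 6/2.57533 = 2.32980 puts the formula on 6 O.
Si: 0.86031 × 2.32980 = 2.004 atoms per formula unit.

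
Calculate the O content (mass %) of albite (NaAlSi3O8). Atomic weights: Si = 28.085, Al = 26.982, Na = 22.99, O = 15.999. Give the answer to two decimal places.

Formula mass = 1·22.99 + 1·26.982 + 3·28.085 + 8·15.999 = 262.219 g/mol, of which 127.992 g is O.
So O makes up 127.992/262.219 = 0.4881 of the mass, i.e. 48.81%.

48.81 mass %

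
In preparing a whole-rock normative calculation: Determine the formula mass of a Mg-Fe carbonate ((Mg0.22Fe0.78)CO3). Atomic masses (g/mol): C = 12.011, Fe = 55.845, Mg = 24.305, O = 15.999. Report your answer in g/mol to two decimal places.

108.91 g/mol

Mg: 0.22 × 24.305 = 5.3471
Fe: 0.78 × 55.845 = 43.5591
C: 1 × 12.011 = 12.0110
O: 3 × 15.999 = 47.9970
Summing the contributions gives the formula mass.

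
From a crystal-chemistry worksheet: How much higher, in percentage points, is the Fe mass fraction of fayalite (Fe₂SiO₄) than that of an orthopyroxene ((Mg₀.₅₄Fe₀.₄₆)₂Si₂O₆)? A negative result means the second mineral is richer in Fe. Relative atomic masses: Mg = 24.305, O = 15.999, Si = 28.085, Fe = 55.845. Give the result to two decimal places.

32.45 percentage points

M(Fe₂SiO₄) = 203.771 g/mol, so wt% Fe = 111.690/203.771 × 100 = 54.81%.
M((Mg₀.₅₄Fe₀.₄₆)₂Si₂O₆) = 229.791 g/mol, so wt% Fe = 51.377/229.791 × 100 = 22.36%.
54.81 − 22.36 = 32.45 pp.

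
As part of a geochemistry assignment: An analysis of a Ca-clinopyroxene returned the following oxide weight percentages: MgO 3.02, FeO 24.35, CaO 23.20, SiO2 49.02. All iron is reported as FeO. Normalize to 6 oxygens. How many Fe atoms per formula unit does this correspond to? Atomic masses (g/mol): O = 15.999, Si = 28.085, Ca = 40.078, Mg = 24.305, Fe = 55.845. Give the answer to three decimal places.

0.827 Fe apfu

3.02 wt% MgO ÷ 40.304 g/mol = 0.07493 mol, giving 0.07493 Mg and 0.07493 O.
24.35 wt% FeO ÷ 71.844 g/mol = 0.33893 mol, giving 0.33893 Fe and 0.33893 O.
23.20 wt% CaO ÷ 56.077 g/mol = 0.41372 mol, giving 0.41372 Ca and 0.41372 O.
49.02 wt% SiO2 ÷ 60.083 g/mol = 0.81587 mol, giving 0.81587 Si and 1.63174 O.
Oxygen sums to 2.45932; scaling by 6/2.45932 = 2.43970 puts the formula on 6 O.
Fe: 0.33893 × 2.43970 = 0.827 atoms per formula unit.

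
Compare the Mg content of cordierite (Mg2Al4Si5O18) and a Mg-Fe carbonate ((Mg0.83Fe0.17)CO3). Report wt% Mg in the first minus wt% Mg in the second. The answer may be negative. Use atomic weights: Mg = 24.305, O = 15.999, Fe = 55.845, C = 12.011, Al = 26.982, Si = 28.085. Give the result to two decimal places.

-14.19 percentage points

Mg in Mg2Al4Si5O18: molar mass 584.945 g/mol; 2×24.305 = 48.610 g → 8.31 wt%.
Mg in (Mg0.83Fe0.17)CO3: molar mass 89.675 g/mol; 0.83×24.305 = 20.173 g → 22.50 wt%.
Difference = 8.31 − 22.50 = -14.19 percentage points.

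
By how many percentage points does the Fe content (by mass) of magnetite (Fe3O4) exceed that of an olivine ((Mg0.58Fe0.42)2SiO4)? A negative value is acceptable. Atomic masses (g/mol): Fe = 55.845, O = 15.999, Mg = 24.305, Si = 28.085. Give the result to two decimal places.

First mineral: 167.535 g Fe in 231.531 g formula = 72.36 wt% Fe.
Second mineral: 46.910 g Fe in 167.185 g formula = 28.06 wt% Fe.
72.36% − 28.06% gives a difference of 44.30 percentage points.

44.30 percentage points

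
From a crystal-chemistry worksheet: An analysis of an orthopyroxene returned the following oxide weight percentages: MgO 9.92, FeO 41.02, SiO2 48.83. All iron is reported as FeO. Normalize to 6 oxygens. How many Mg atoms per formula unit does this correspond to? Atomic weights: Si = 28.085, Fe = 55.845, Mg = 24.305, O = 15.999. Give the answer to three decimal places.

MgO (M=40.304): mol = 0.24613; Mg = 0.24613, O = 0.24613.
FeO (M=71.844): mol = 0.57096; Fe = 0.57096, O = 0.57096.
SiO2 (M=60.083): mol = 0.81271; Si = 0.81271, O = 1.62542.
ΣO = 2.44251; factor = 6/ΣO = 2.45649.
Mg apfu = 0.24613 × 2.45649 = 0.605.

0.605 Mg apfu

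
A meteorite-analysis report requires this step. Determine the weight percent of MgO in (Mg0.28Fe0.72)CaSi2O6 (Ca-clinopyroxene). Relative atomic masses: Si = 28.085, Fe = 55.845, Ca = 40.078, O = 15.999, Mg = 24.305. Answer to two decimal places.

Molar mass of (Mg0.28Fe0.72)CaSi2O6 = 0.28*24.305 + 0.72*55.845 + 1*40.078 + 2*28.085 + 6*15.999 = 239.256 g/mol.
Each formula unit contains 0.28 Mg, equivalent to 0.28/1 = 0.2800 mol MgO.
M(MgO) = 1×24.305 + 1×15.999 = 40.304 g/mol.
Mass of MgO per formula unit = 0.2800 × 40.304 = 11.285 g.
MgO wt% = 11.285 / 239.256 × 100 = 4.72%.

4.72 wt%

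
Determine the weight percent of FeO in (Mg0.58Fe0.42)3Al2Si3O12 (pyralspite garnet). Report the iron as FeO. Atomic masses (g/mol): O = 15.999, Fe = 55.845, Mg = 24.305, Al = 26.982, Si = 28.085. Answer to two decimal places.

Molar mass of (Mg0.58Fe0.42)3Al2Si3O12 = 1.74·24.305 + 1.26·55.845 + 2·26.982 + 3·28.085 + 12·15.999 = 442.862 g/mol.
Each formula unit contains 1.26 Fe, equivalent to 1.26/1 = 1.2600 mol FeO.
M(FeO) = 1×55.845 + 1×15.999 = 71.844 g/mol.
Mass of FeO per formula unit = 1.2600 × 71.844 = 90.523 g.
FeO wt% = 90.523 / 442.862 × 100 = 20.44%.

20.44 wt%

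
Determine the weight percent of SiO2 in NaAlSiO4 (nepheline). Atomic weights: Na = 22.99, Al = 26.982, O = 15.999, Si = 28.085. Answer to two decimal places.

M(NaAlSiO4) = 142.053 g/mol; M(SiO2) = 60.083 g/mol.
Moles SiO2 per formula unit = 1 Si ÷ 1 = 1.0000.
SiO2 fraction = (1.0000 × 60.083) / 142.053 = 60.083/142.053 = 0.4230.

42.30 wt%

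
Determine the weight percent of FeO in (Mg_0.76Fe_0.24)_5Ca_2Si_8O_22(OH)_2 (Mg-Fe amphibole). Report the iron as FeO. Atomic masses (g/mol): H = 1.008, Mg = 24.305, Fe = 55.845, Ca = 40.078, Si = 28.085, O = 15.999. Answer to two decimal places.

Formula mass = 850.201 g/mol.
1.20 Fe → 1.2000 mol FeO per formula unit; M(FeO) = 71.844, so FeO mass = 86.213 g.
86.213/850.201 × 100 = 10.14 wt%.

10.14 wt%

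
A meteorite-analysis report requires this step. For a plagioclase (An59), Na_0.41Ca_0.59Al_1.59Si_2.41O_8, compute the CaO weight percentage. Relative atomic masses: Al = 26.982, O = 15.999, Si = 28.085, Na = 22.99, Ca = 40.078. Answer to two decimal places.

M(Na_0.41Ca_0.59Al_1.59Si_2.41O_8) = 271.650 g/mol; M(CaO) = 56.077 g/mol.
Moles CaO per formula unit = 0.59 Ca ÷ 1 = 0.5900.
CaO fraction = (0.5900 × 56.077) / 271.650 = 33.085/271.650 = 0.1218.

12.18 wt%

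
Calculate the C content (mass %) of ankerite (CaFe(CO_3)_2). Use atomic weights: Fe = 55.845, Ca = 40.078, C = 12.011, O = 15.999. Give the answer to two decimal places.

M(CaFe(CO_3)_2) = 215.939 g/mol.
C contributes 2 × 12.011 = 24.022 g per mole.
24.022/215.939 = 0.1112 → 11.12%.

11.12 mass %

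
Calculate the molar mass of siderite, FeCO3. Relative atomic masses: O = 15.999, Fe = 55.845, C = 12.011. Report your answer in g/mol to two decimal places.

115.85 g/mol

Fe: 1 × 55.845 = 55.8450
C: 1 × 12.011 = 12.0110
O: 3 × 15.999 = 47.9970
Summing the contributions gives the formula mass.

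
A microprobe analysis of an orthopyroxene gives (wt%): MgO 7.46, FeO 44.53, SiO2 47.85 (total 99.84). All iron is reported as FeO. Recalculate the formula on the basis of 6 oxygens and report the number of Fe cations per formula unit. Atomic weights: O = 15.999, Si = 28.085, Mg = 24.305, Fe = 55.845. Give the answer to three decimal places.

1.551 Fe apfu

MgO (M=40.304): mol = 0.18509; Mg = 0.18509, O = 0.18509.
FeO (M=71.844): mol = 0.61982; Fe = 0.61982, O = 0.61982.
SiO2 (M=60.083): mol = 0.79640; Si = 0.79640, O = 1.59280.
ΣO = 2.39771; factor = 6/ΣO = 2.50239.
Fe apfu = 0.61982 × 2.50239 = 1.551.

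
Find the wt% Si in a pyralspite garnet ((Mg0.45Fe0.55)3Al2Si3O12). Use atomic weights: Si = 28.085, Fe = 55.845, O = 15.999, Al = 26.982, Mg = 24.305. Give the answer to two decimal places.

18.51 mass %

Formula mass = 1.35*24.305 + 1.65*55.845 + 2*26.982 + 3*28.085 + 12*15.999 = 455.163 g/mol, of which 84.255 g is Si.
So Si makes up 84.255/455.163 = 0.1851 of the mass, i.e. 18.51%.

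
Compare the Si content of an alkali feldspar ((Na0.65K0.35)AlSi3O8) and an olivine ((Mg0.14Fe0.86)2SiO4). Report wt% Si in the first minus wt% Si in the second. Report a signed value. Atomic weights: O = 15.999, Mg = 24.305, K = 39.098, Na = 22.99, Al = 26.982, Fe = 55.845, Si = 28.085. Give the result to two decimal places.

M((Na0.65K0.35)AlSi3O8) = 267.857 g/mol, so wt% Si = 84.255/267.857 × 100 = 31.46%.
M((Mg0.14Fe0.86)2SiO4) = 194.940 g/mol, so wt% Si = 28.085/194.940 × 100 = 14.41%.
31.46 − 14.41 = 17.05 pp.

17.05 percentage points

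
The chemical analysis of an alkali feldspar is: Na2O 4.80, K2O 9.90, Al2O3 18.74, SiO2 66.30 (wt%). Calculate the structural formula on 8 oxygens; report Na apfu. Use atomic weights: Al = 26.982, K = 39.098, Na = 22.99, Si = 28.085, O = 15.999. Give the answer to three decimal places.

Na2O: 4.80/61.979 = 0.07745 mol → 0.15490 mol Na, 0.07745 mol O.
K2O: 9.90/94.195 = 0.10510 mol → 0.21020 mol K, 0.10510 mol O.
Al2O3: 18.74/101.961 = 0.18380 mol → 0.36760 mol Al, 0.55140 mol O.
SiO2: 66.30/60.083 = 1.10347 mol → 1.10347 mol Si, 2.20694 mol O.
Total oxygen = 2.94089 mol. Normalization factor = 8/2.94089 = 2.72026.
Na per 8 O = 0.15490 × 2.72026 = 0.421.

0.421 Na apfu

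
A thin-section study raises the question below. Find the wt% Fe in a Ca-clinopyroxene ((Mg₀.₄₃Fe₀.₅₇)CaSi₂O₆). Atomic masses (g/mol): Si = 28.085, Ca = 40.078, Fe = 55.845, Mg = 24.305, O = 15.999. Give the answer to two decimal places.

13.57 mass %

Formula mass = 0.43·24.305 + 0.57·55.845 + 1·40.078 + 2·28.085 + 6·15.999 = 234.525 g/mol, of which 31.832 g is Fe.
So Fe makes up 31.832/234.525 = 0.1357 of the mass, i.e. 13.57%.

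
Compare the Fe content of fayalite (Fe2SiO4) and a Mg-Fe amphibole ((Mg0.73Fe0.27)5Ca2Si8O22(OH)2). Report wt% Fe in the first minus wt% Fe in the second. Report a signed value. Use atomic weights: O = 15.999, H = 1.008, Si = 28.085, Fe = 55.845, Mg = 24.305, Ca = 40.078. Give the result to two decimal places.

45.99 percentage points

Fe in Fe2SiO4: molar mass 203.771 g/mol; 2×55.845 = 111.690 g → 54.81 wt%.
Fe in (Mg0.73Fe0.27)5Ca2Si8O22(OH)2: molar mass 854.932 g/mol; 1.35×55.845 = 75.391 g → 8.82 wt%.
Difference = 54.81 − 8.82 = 45.99 percentage points.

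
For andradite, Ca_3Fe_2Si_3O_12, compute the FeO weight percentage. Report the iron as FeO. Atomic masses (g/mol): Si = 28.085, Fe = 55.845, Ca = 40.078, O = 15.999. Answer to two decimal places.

28.28 wt%

Formula mass = 508.167 g/mol.
2 Fe → 2.0000 mol FeO per formula unit; M(FeO) = 71.844, so FeO mass = 143.688 g.
143.688/508.167 × 100 = 28.28 wt%.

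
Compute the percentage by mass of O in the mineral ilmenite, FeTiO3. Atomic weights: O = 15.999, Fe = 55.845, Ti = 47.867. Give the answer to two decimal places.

31.64 mass %

Formula mass = 1×55.845 + 1×47.867 + 3×15.999 = 151.709 g/mol, of which 47.997 g is O.
So O makes up 47.997/151.709 = 0.3164 of the mass, i.e. 31.64%.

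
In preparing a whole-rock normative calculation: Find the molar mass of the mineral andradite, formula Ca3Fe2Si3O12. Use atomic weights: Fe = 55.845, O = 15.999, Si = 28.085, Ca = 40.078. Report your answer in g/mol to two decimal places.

508.17 g/mol

The formula mass is the sum 3×40.078 + 2×55.845 + 3×28.085 + 12×15.999.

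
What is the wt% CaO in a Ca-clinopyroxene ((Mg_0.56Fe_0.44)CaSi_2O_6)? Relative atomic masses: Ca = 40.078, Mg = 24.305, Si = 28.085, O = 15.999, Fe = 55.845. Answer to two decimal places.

24.34 wt%

Formula mass = 230.425 g/mol.
1 Ca → 1.0000 mol CaO per formula unit; M(CaO) = 56.077, so CaO mass = 56.077 g.
56.077/230.425 × 100 = 24.34 wt%.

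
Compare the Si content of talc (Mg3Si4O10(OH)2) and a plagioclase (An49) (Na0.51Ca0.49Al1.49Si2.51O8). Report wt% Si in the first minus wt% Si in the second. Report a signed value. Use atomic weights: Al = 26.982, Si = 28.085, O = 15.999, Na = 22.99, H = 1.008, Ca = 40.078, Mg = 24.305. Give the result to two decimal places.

3.52 percentage points

First mineral: 112.340 g Si in 379.259 g formula = 29.62 wt% Si.
Second mineral: 70.493 g Si in 270.052 g formula = 26.10 wt% Si.
29.62% − 26.10% gives a difference of 3.52 percentage points.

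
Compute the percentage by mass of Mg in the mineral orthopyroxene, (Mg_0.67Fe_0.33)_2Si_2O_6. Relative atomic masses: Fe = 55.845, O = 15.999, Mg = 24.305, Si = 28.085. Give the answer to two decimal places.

Molar mass of (Mg_0.67Fe_0.33)_2Si_2O_6: 1.34·24.305 + 0.66·55.845 + 2·28.085 + 6·15.999 = 221.590 g/mol.
Mass of Mg per formula unit: 1.34 × 24.305 = 32.569 g.
Weight fraction Mg = 32.569 / 221.590 = 0.1470.

14.70 wt%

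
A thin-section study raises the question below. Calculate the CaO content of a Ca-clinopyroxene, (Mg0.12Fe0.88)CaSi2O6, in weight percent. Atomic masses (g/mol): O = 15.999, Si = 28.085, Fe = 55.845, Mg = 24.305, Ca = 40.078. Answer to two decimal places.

22.95 wt%

Formula mass = 244.302 g/mol.
1 Ca → 1.0000 mol CaO per formula unit; M(CaO) = 56.077, so CaO mass = 56.077 g.
56.077/244.302 × 100 = 22.95 wt%.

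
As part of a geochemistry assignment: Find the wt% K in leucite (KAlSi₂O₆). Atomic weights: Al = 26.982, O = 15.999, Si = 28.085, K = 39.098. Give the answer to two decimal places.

Formula mass = 1×39.098 + 1×26.982 + 2×28.085 + 6×15.999 = 218.244 g/mol, of which 39.098 g is K.
So K makes up 39.098/218.244 = 0.1791 of the mass, i.e. 17.91%.

17.91 weight percent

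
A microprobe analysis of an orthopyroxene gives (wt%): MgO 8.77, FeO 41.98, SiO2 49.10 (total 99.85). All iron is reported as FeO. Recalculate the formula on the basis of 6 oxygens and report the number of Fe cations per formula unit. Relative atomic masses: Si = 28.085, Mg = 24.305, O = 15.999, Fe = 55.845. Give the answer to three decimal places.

1.439 Fe apfu

8.77 wt% MgO ÷ 40.304 g/mol = 0.21760 mol, giving 0.21760 Mg and 0.21760 O.
41.98 wt% FeO ÷ 71.844 g/mol = 0.58432 mol, giving 0.58432 Fe and 0.58432 O.
49.10 wt% SiO2 ÷ 60.083 g/mol = 0.81720 mol, giving 0.81720 Si and 1.63440 O.
Oxygen sums to 2.43632; scaling by 6/2.43632 = 2.46273 puts the formula on 6 O.
Fe: 0.58432 × 2.46273 = 1.439 atoms per formula unit.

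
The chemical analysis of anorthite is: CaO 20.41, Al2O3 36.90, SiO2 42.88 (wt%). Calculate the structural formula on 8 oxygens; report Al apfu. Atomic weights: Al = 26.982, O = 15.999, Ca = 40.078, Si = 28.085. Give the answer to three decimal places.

2.013 Al apfu

20.41 wt% CaO ÷ 56.077 g/mol = 0.36396 mol, giving 0.36396 Ca and 0.36396 O.
36.90 wt% Al2O3 ÷ 101.961 g/mol = 0.36190 mol, giving 0.72380 Al and 1.08570 O.
42.88 wt% SiO2 ÷ 60.083 g/mol = 0.71368 mol, giving 0.71368 Si and 1.42736 O.
Oxygen sums to 2.87702; scaling by 8/2.87702 = 2.78065 puts the formula on 8 O.
Al: 0.72380 × 2.78065 = 2.013 atoms per formula unit.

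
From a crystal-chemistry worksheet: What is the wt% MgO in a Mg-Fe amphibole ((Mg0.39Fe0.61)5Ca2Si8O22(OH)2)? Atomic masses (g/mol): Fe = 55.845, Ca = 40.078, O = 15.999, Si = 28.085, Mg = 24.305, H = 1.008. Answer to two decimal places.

Formula mass = 908.550 g/mol.
1.95 Mg → 1.9500 mol MgO per formula unit; M(MgO) = 40.304, so MgO mass = 78.593 g.
78.593/908.550 × 100 = 8.65 wt%.

8.65 wt%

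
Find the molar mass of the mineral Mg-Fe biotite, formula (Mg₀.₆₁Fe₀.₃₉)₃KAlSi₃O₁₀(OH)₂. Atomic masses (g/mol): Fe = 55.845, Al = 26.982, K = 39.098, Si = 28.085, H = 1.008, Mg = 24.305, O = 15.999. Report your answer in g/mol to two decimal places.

454.16 g/mol

The formula mass is the sum 1.83×24.305 + 1.17×55.845 + 1×39.098 + 1×26.982 + 3×28.085 + 12×15.999 + 2×1.008.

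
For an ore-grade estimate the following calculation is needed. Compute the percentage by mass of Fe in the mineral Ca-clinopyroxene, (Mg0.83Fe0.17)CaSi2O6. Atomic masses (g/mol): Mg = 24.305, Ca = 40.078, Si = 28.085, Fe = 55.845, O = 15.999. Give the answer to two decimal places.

4.28 mass %

Formula mass = 0.83*24.305 + 0.17*55.845 + 1*40.078 + 2*28.085 + 6*15.999 = 221.909 g/mol, of which 9.494 g is Fe.
So Fe makes up 9.494/221.909 = 0.0428 of the mass, i.e. 4.28%.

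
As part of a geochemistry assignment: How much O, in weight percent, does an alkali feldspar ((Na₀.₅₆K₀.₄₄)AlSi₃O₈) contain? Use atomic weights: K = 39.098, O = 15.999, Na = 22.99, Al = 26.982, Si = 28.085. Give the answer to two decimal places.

Formula mass = 0.56*22.99 + 0.44*39.098 + 1*26.982 + 3*28.085 + 8*15.999 = 269.307 g/mol, of which 127.992 g is O.
So O makes up 127.992/269.307 = 0.4753 of the mass, i.e. 47.53%.

47.53 weight percent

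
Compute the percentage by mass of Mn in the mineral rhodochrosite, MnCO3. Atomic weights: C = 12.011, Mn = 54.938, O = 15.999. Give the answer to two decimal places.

Formula mass = 1×54.938 + 1×12.011 + 3×15.999 = 114.946 g/mol, of which 54.938 g is Mn.
So Mn makes up 54.938/114.946 = 0.4779 of the mass, i.e. 47.79%.

47.79 weight percent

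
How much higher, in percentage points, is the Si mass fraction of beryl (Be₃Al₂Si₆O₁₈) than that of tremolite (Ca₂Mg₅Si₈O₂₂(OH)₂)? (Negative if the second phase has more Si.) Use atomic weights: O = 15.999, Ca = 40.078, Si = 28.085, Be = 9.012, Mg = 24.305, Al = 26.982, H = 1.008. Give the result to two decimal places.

Si in Be₃Al₂Si₆O₁₈: molar mass 537.492 g/mol; 6×28.085 = 168.510 g → 31.35 wt%.
Si in Ca₂Mg₅Si₈O₂₂(OH)₂: molar mass 812.353 g/mol; 8×28.085 = 224.680 g → 27.66 wt%.
Difference = 31.35 − 27.66 = 3.69 percentage points.

3.69 percentage points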